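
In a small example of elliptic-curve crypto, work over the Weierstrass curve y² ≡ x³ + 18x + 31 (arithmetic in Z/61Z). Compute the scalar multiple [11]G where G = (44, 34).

(27, 58)

Repeated addition: build up to 11G.
2G: tangent at (44, 34): λ = (3·44² + 18)/(2·34) ≡ 31/7. 7⁻¹ ≡ 35 (mod 61), so λ ≡ 31·35 ≡ 48.
  x = λ² - 44 - 44 = 2304 - 88 ≡ 20; y = λ·(44 - 20) - 34 ≡ 20. → (20, 20)
3G: (20, 20) + (44, 34). λ = (34 - 20)/(44 - 20) ≡ 14/24 mod 61. 24⁻¹ ≡ 28 (mod 61) since 24·28 = 672 ≡ 1, so λ ≡ 26.
  x = λ² - 20 - 44 = 676 - 64 ≡ 2; y = λ·(20 - 2) - 20 ≡ 21. → (2, 21)
4G: (2, 21) + (44, 34). λ = (34 - 21)/(44 - 2) ≡ 13/42 mod 61. 42⁻¹ ≡ 16 (mod 61), so λ ≡ 25.
  x = λ² - 2 - 44 = 625 - 46 ≡ 30; y = λ·(2 - 30) - 21 ≡ 11. → (30, 11)
5G: (30, 11) + (44, 34). λ = (34 - 11)/(44 - 30) ≡ 23/14 mod 61. 14⁻¹ ≡ 48 (mod 61) since 14·48 = 672 ≡ 1, so λ ≡ 6.
  x = λ² - 30 - 44 = 36 - 74 ≡ 23; y = λ·(30 - 23) - 11 ≡ 31. → (23, 31)
6G: (23, 31) + (44, 34). λ = (34 - 31)/(44 - 23) ≡ 3/21 mod 61. 21⁻¹ ≡ 32 (mod 61), so λ ≡ 35.
  x = λ² - 23 - 44 = 1225 - 67 ≡ 60; y = λ·(23 - 60) - 31 ≡ 16. → (60, 16)
7G: (60, 16) + (44, 34). λ = (34 - 16)/(44 - 60) ≡ 18/45 mod 61. 45⁻¹ ≡ 19 (mod 61), so λ ≡ 37.
  x = λ² - 60 - 44 = 1369 - 104 ≡ 45; y = λ·(60 - 45) - 16 ≡ 51. → (45, 51)
8G: (45, 51) + (44, 34). λ = (34 - 51)/(44 - 45) ≡ 44/60 mod 61. 60⁻¹ ≡ 60 (mod 61), so λ ≡ 17.
  x = λ² - 45 - 44 = 289 - 89 ≡ 17; y = λ·(45 - 17) - 51 ≡ 59. → (17, 59)
9G: (17, 59) + (44, 34). λ = (34 - 59)/(44 - 17) ≡ 36/27 mod 61. 27⁻¹ ≡ 52 (mod 61) since 27·52 = 1404 ≡ 1, so λ ≡ 42.
  x = λ² - 17 - 44 = 1764 - 61 ≡ 56; y = λ·(17 - 56) - 59 ≡ 11. → (56, 11)
10G: (56, 11) + (44, 34). λ = (34 - 11)/(44 - 56) ≡ 23/49 mod 61. 49⁻¹ ≡ 5 (mod 61), so λ ≡ 54.
  x = λ² - 56 - 44 = 2916 - 100 ≡ 10; y = λ·(56 - 10) - 11 ≡ 33. → (10, 33)
11G: (10, 33) + (44, 34). λ = (34 - 33)/(44 - 10) ≡ 1/34 mod 61. 34⁻¹ ≡ 9 (mod 61) since 34·9 = 306 ≡ 1, so λ ≡ 9.
  x = λ² - 10 - 44 = 81 - 54 ≡ 27; y = λ·(10 - 27) - 33 ≡ 58. → (27, 58)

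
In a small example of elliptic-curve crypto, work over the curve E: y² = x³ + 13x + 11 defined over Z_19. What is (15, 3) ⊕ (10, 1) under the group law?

(1, 14)

(15, 3) + (10, 1). λ = (1 - 3)/(10 - 15) ≡ 17/14 mod 19. 14⁻¹ ≡ 15 (mod 19) since 14·15 = 210 ≡ 1, so λ ≡ 8.
  x = λ² - 15 - 10 = 64 - 25 ≡ 1; y = λ·(15 - 1) - 3 ≡ 14. → (1, 14)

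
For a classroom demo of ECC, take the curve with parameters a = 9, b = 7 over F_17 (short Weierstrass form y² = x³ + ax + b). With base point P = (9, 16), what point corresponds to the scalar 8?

Double-and-add on 8 = (1000)₂. Start with P = (9, 16) for the leading 1-bit.
double: tangent at (9, 16): λ = (3·9² + 9)/(2·16) ≡ 14/15. 15⁻¹ ≡ 8 (mod 17), so λ ≡ 14·8 ≡ 10.
  x = λ² - 9 - 9 = 100 - 18 ≡ 14; y = λ·(9 - 14) - 16 ≡ 2. → (14, 2)
double: tangent at (14, 2): λ = (3·14² + 9)/(2·2) ≡ 2/4. 4⁻¹ ≡ 13 (mod 17) since 4·13 = 52 ≡ 1, so λ ≡ 2·13 ≡ 9.
  x = λ² - 14 - 14 = 81 - 28 ≡ 2; y = λ·(14 - 2) - 2 ≡ 4. → (2, 4)
double: tangent at (2, 4): λ = (3·2² + 9)/(2·4) ≡ 4/8. 8⁻¹ ≡ 15 (mod 17), so λ ≡ 4·15 ≡ 9.
  x = λ² - 2 - 2 = 81 - 4 ≡ 9; y = λ·(2 - 9) - 4 ≡ 1. → (9, 1)

(9, 1)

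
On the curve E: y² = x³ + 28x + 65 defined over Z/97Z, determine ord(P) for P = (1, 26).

10

2P: tangent at (1, 26): λ = (3·1² + 28)/(2·26) ≡ 31/52. 52⁻¹ ≡ 28 (mod 97), so λ ≡ 31·28 ≡ 92.
  x = λ² - 1 - 1 = 8464 - 2 ≡ 23; y = λ·(1 - 23) - 26 ≡ 84. → (23, 84)
3P: (23, 84) + (1, 26). λ = (26 - 84)/(1 - 23) ≡ 39/75 mod 97. 75⁻¹ ≡ 22 (mod 97), so λ ≡ 82.
  x = λ² - 23 - 1 = 6724 - 24 ≡ 7; y = λ·(23 - 7) - 84 ≡ 64. → (7, 64)
4P: (7, 64) + (1, 26). λ = (26 - 64)/(1 - 7) ≡ 59/91 mod 97. 91⁻¹ ≡ 16 (mod 97) since 91·16 = 1456 ≡ 1, so λ ≡ 71.
  x = λ² - 7 - 1 = 5041 - 8 ≡ 86; y = λ·(7 - 86) - 64 ≡ 50. → (86, 50)
5P: (86, 50) + (1, 26). λ = (26 - 50)/(1 - 86) ≡ 73/12 mod 97. 12⁻¹ ≡ 89 (mod 97) since 12·89 = 1068 ≡ 1, so λ ≡ 95.
  x = λ² - 86 - 1 = 9025 - 87 ≡ 14; y = λ·(86 - 14) - 50 ≡ 0. → (14, 0)
6P: (14, 0) + (1, 26). λ = (26 - 0)/(1 - 14) ≡ 26/84 mod 97. 84⁻¹ ≡ 82 (mod 97) since 84·82 = 6888 ≡ 1, so λ ≡ 95.
  x = λ² - 14 - 1 = 9025 - 15 ≡ 86; y = λ·(14 - 86) - 0 ≡ 47. → (86, 47)
7P: (86, 47) + (1, 26). λ = (26 - 47)/(1 - 86) ≡ 76/12 mod 97. 12⁻¹ ≡ 89 (mod 97) since 12·89 = 1068 ≡ 1, so λ ≡ 71.
  x = λ² - 86 - 1 = 5041 - 87 ≡ 7; y = λ·(86 - 7) - 47 ≡ 33. → (7, 33)
8P: (7, 33) + (1, 26). λ = (26 - 33)/(1 - 7) ≡ 90/91 mod 97. 91⁻¹ ≡ 16 (mod 97), so λ ≡ 82.
  x = λ² - 7 - 1 = 6724 - 8 ≡ 23; y = λ·(7 - 23) - 33 ≡ 13. → (23, 13)
9P: (23, 13) + (1, 26). λ = (26 - 13)/(1 - 23) ≡ 13/75 mod 97. 75⁻¹ ≡ 22 (mod 97) since 75·22 = 1650 ≡ 1, so λ ≡ 92.
  x = λ² - 23 - 1 = 8464 - 24 ≡ 1; y = λ·(23 - 1) - 13 ≡ 71. → (1, 71)
10P: (1, 71) + (1, 26): same x and y₁ ≡ -y₂, so the sum is O.
10P = O, so the order is 10.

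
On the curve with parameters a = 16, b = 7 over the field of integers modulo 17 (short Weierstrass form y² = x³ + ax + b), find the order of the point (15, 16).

10

2P: tangent at (15, 16): λ = (3·15² + 16)/(2·16) ≡ 11/15. 15⁻¹ ≡ 8 (mod 17) since 15·8 = 120 ≡ 1, so λ ≡ 11·8 ≡ 3.
  x = λ² - 15 - 15 = 9 - 30 ≡ 13; y = λ·(15 - 13) - 16 ≡ 7. → (13, 7)
3P: (13, 7) + (15, 16). λ = (16 - 7)/(15 - 13) ≡ 9/2 mod 17. 2⁻¹ ≡ 9 (mod 17) since 2·9 = 18 ≡ 1, so λ ≡ 13.
  x = λ² - 13 - 15 = 169 - 28 ≡ 5; y = λ·(13 - 5) - 7 ≡ 12. → (5, 12)
4P: (5, 12) + (15, 16). λ = (16 - 12)/(15 - 5) ≡ 4/10 mod 17. 10⁻¹ ≡ 12 (mod 17) since 10·12 = 120 ≡ 1, so λ ≡ 14.
  x = λ² - 5 - 15 = 196 - 20 ≡ 6; y = λ·(5 - 6) - 12 ≡ 8. → (6, 8)
5P: (6, 8) + (15, 16). λ = (16 - 8)/(15 - 6) ≡ 8/9 mod 17. 9⁻¹ ≡ 2 (mod 17) since 9·2 = 18 ≡ 1, so λ ≡ 16.
  x = λ² - 6 - 15 = 256 - 21 ≡ 14; y = λ·(6 - 14) - 8 ≡ 0. → (14, 0)
6P: (14, 0) + (15, 16). λ = (16 - 0)/(15 - 14) ≡ 16/1 mod 17. 1⁻¹ ≡ 1 (mod 17), so λ ≡ 16.
  x = λ² - 14 - 15 = 256 - 29 ≡ 6; y = λ·(14 - 6) - 0 ≡ 9. → (6, 9)
7P: (6, 9) + (15, 16). λ = (16 - 9)/(15 - 6) ≡ 7/9 mod 17. 9⁻¹ ≡ 2 (mod 17), so λ ≡ 14.
  x = λ² - 6 - 15 = 196 - 21 ≡ 5; y = λ·(6 - 5) - 9 ≡ 5. → (5, 5)
8P: (5, 5) + (15, 16). λ = (16 - 5)/(15 - 5) ≡ 11/10 mod 17. 10⁻¹ ≡ 12 (mod 17), so λ ≡ 13.
  x = λ² - 5 - 15 = 169 - 20 ≡ 13; y = λ·(5 - 13) - 5 ≡ 10. → (13, 10)
9P: (13, 10) + (15, 16). λ = (16 - 10)/(15 - 13) ≡ 6/2 mod 17. 2⁻¹ ≡ 9 (mod 17), so λ ≡ 3.
  x = λ² - 13 - 15 = 9 - 28 ≡ 15; y = λ·(13 - 15) - 10 ≡ 1. → (15, 1)
10P: (15, 1) + (15, 16): same x and y₁ ≡ -y₂, so the sum is O.
10P = O, so the order is 10.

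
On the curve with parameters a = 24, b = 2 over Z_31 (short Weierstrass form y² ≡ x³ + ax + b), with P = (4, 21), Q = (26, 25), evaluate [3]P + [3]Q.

(29, 16)

First 3P:
Repeated addition: build up to 3P.
2P: tangent at (4, 21): λ = (3·4² + 24)/(2·21) ≡ 10/11. 11⁻¹ ≡ 17 (mod 31), so λ ≡ 10·17 ≡ 15.
  x = λ² - 4 - 4 = 225 - 8 ≡ 0; y = λ·(4 - 0) - 21 ≡ 8. → (0, 8)
3P: (0, 8) + (4, 21). λ = (21 - 8)/(4 - 0) ≡ 13/4 mod 31. 4⁻¹ ≡ 8 (mod 31), so λ ≡ 11.
  x = λ² - 0 - 4 = 121 - 4 ≡ 24; y = λ·(0 - 24) - 8 ≡ 7. → (24, 7)
3P = (24, 7).
Next 3Q:
Repeated addition: build up to 3Q.
2Q: tangent at (26, 25): λ = (3·26² + 24)/(2·25) ≡ 6/19. 19⁻¹ ≡ 18 (mod 31), so λ ≡ 6·18 ≡ 15.
  x = λ² - 26 - 26 = 225 - 52 ≡ 18; y = λ·(26 - 18) - 25 ≡ 2. → (18, 2)
3Q: (18, 2) + (26, 25). λ = (25 - 2)/(26 - 18) ≡ 23/8 mod 31. 8⁻¹ ≡ 4 (mod 31), so λ ≡ 30.
  x = λ² - 18 - 26 = 900 - 44 ≡ 19; y = λ·(18 - 19) - 2 ≡ 30. → (19, 30)
3Q = (19, 30).
Finally 3P + 3Q:
(24, 7) + (19, 30). λ = (30 - 7)/(19 - 24) ≡ 23/26 mod 31. 26⁻¹ ≡ 6 (mod 31), so λ ≡ 14.
  x = λ² - 24 - 19 = 196 - 43 ≡ 29; y = λ·(24 - 29) - 7 ≡ 16. → (29, 16)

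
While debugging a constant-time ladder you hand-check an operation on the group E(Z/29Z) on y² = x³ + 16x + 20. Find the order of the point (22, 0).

2

2P: (22, 0) + (22, 0): same x and y₁ ≡ -y₂, so the sum is 𝒪.
2P = 𝒪, so the order is 2.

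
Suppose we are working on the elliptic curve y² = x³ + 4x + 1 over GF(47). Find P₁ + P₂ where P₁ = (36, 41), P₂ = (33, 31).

(36, 41) + (33, 31). λ = (31 - 41)/(33 - 36) ≡ 37/44 mod 47. 44⁻¹ ≡ 31 (mod 47), so λ ≡ 19.
  x = λ² - 36 - 33 = 361 - 69 ≡ 10; y = λ·(36 - 10) - 41 ≡ 30. → (10, 30)

(10, 30)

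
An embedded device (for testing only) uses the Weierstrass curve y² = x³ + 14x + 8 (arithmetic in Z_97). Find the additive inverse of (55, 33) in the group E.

(55, 64)

-(55, 33) = (55, -33 mod 97) = (55, 64).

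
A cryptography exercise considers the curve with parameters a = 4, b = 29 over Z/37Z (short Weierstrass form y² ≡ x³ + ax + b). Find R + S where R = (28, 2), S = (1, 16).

(28, 2) + (1, 16). λ = (16 - 2)/(1 - 28) ≡ 14/10 mod 37. 10⁻¹ ≡ 26 (mod 37) since 10·26 = 260 ≡ 1, so λ ≡ 31.
  x = λ² - 28 - 1 = 961 - 29 ≡ 7; y = λ·(28 - 7) - 2 ≡ 20. → (7, 20)

(7, 20)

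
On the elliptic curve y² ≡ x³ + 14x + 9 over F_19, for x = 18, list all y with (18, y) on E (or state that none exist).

none

x³ + 14x + 9 = 6093 ≡ 13 (mod 19).
13 is a non-residue mod 19; no y exists.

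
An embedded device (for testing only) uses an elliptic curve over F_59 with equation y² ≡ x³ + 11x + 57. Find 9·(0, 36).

Write Q = (0, 36).
Double-and-add on 9 = (1001)₂. Start with Q = (0, 36) for the leading 1-bit.
double: tangent at (0, 36): λ = (3·0² + 11)/(2·36) ≡ 11/13. 13⁻¹ ≡ 50 (mod 59), so λ ≡ 11·50 ≡ 19.
  x = λ² - 0 - 0 = 361 - 0 ≡ 7; y = λ·(0 - 7) - 36 ≡ 8. → (7, 8)
double: tangent at (7, 8): λ = (3·7² + 11)/(2·8) ≡ 40/16. 16⁻¹ ≡ 48 (mod 59), so λ ≡ 40·48 ≡ 32.
  x = λ² - 7 - 7 = 1024 - 14 ≡ 7; y = λ·(7 - 7) - 8 ≡ 51. → (7, 51)
double: tangent at (7, 51): λ = (3·7² + 11)/(2·51) ≡ 40/43. 43⁻¹ ≡ 11 (mod 59), so λ ≡ 40·11 ≡ 27.
  x = λ² - 7 - 7 = 729 - 14 ≡ 7; y = λ·(7 - 7) - 51 ≡ 8. → (7, 8)
add Q: (7, 8) + (0, 36). λ = (36 - 8)/(0 - 7) ≡ 28/52 mod 59. 52⁻¹ ≡ 42 (mod 59), so λ ≡ 55.
  x = λ² - 7 - 0 = 3025 - 7 ≡ 9; y = λ·(7 - 9) - 8 ≡ 0. → (9, 0)

(9, 0)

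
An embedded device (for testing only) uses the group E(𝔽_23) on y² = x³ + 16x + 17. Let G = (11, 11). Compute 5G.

O

Double-and-add on 5 = (101)₂. Start with G = (11, 11) for the leading 1-bit.
double: tangent at (11, 11): λ = (3·11² + 16)/(2·11) ≡ 11/22. 22⁻¹ ≡ 22 (mod 23) since 22·22 = 484 ≡ 1, so λ ≡ 11·22 ≡ 12.
  x = λ² - 11 - 11 = 144 - 22 ≡ 7; y = λ·(11 - 7) - 11 ≡ 14. → (7, 14)
double: tangent at (7, 14): λ = (3·7² + 16)/(2·14) ≡ 2/5. 5⁻¹ ≡ 14 (mod 23) since 5·14 = 70 ≡ 1, so λ ≡ 2·14 ≡ 5.
  x = λ² - 7 - 7 = 25 - 14 ≡ 11; y = λ·(7 - 11) - 14 ≡ 12. → (11, 12)
add G: (11, 12) + (11, 11): same x and y₁ ≡ -y₂, so the sum is 𝒪.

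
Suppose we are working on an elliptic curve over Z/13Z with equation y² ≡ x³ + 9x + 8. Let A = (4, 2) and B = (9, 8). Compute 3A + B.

First 3A:
Repeated addition: build up to 3A.
2A: tangent at (4, 2): λ = (3·4² + 9)/(2·2) ≡ 5/4. 4⁻¹ ≡ 10 (mod 13), so λ ≡ 5·10 ≡ 11.
  x = λ² - 4 - 4 = 121 - 8 ≡ 9; y = λ·(4 - 9) - 2 ≡ 8. → (9, 8)
3A: (9, 8) + (4, 2). λ = (2 - 8)/(4 - 9) ≡ 7/8 mod 13. 8⁻¹ ≡ 5 (mod 13), so λ ≡ 9.
  x = λ² - 9 - 4 = 81 - 13 ≡ 3; y = λ·(9 - 3) - 8 ≡ 7. → (3, 7)
3A = (3, 7).
Finally 3A + B:
(3, 7) + (9, 8). λ = (8 - 7)/(9 - 3) ≡ 1/6 mod 13. 6⁻¹ ≡ 11 (mod 13), so λ ≡ 11.
  x = λ² - 3 - 9 = 121 - 12 ≡ 5; y = λ·(3 - 5) - 7 ≡ 10. → (5, 10)

(5, 10)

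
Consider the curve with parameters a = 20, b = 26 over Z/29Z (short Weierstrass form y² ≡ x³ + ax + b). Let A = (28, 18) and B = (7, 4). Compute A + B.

(17, 28)

(28, 18) + (7, 4). λ = (4 - 18)/(7 - 28) ≡ 15/8 mod 29. 8⁻¹ ≡ 11 (mod 29) since 8·11 = 88 ≡ 1, so λ ≡ 20.
  x = λ² - 28 - 7 = 400 - 35 ≡ 17; y = λ·(28 - 17) - 18 ≡ 28. → (17, 28)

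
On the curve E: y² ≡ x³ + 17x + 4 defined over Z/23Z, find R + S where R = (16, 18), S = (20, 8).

(16, 18) + (20, 8). λ = (8 - 18)/(20 - 16) ≡ 13/4 mod 23. 4⁻¹ ≡ 6 (mod 23), so λ ≡ 9.
  x = λ² - 16 - 20 = 81 - 36 ≡ 22; y = λ·(16 - 22) - 18 ≡ 20. → (22, 20)

(22, 20)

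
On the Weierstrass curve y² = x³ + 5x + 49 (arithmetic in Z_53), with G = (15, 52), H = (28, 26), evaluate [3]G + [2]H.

First 3G:
Repeated addition: build up to 3G.
2G: tangent at (15, 52): λ = (3·15² + 5)/(2·52) ≡ 44/51. 51⁻¹ ≡ 26 (mod 53), so λ ≡ 44·26 ≡ 31.
  x = λ² - 15 - 15 = 961 - 30 ≡ 30; y = λ·(15 - 30) - 52 ≡ 13. → (30, 13)
3G: (30, 13) + (15, 52). λ = (52 - 13)/(15 - 30) ≡ 39/38 mod 53. 38⁻¹ ≡ 7 (mod 53), so λ ≡ 8.
  x = λ² - 30 - 15 = 64 - 45 ≡ 19; y = λ·(30 - 19) - 13 ≡ 22. → (19, 22)
3G = (19, 22).
Next 2H:
Repeated addition: build up to 2H.
2H: tangent at (28, 26): λ = (3·28² + 5)/(2·26) ≡ 25/52. 52⁻¹ ≡ 52 (mod 53), so λ ≡ 25·52 ≡ 28.
  x = λ² - 28 - 28 = 784 - 56 ≡ 39; y = λ·(28 - 39) - 26 ≡ 37. → (39, 37)
2H = (39, 37).
Finally 3G + 2H:
(19, 22) + (39, 37). λ = (37 - 22)/(39 - 19) ≡ 15/20 mod 53. 20⁻¹ ≡ 8 (mod 53), so λ ≡ 14.
  x = λ² - 19 - 39 = 196 - 58 ≡ 32; y = λ·(19 - 32) - 22 ≡ 8. → (32, 8)

(32, 8)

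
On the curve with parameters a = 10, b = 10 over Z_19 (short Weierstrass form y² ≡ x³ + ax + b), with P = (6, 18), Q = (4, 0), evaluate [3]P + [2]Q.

First 3P:
Repeated addition: build up to 3P.
2P: tangent at (6, 18): λ = (3·6² + 10)/(2·18) ≡ 4/17. 17⁻¹ ≡ 9 (mod 19) since 17·9 = 153 ≡ 1, so λ ≡ 4·9 ≡ 17.
  x = λ² - 6 - 6 = 289 - 12 ≡ 11; y = λ·(6 - 11) - 18 ≡ 11. → (11, 11)
3P: (11, 11) + (6, 18). λ = (18 - 11)/(6 - 11) ≡ 7/14 mod 19. 14⁻¹ ≡ 15 (mod 19), so λ ≡ 10.
  x = λ² - 11 - 6 = 100 - 17 ≡ 7; y = λ·(11 - 7) - 11 ≡ 10. → (7, 10)
3P = (7, 10).
Next 2Q:
Repeated addition: build up to 2Q.
2Q: (4, 0) + (4, 0): same x and y₁ ≡ -y₂, so the sum is O.
2Q = O.
Finally 3P + 2Q:
(7, 10) + O = (7, 10) (identity).

(7, 10)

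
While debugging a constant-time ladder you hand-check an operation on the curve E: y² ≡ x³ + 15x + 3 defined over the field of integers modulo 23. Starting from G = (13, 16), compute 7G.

(10, 7)

Repeated addition: build up to 7G.
2G: tangent at (13, 16): λ = (3·13² + 15)/(2·16) ≡ 16/9. 9⁻¹ ≡ 18 (mod 23), so λ ≡ 16·18 ≡ 12.
  x = λ² - 13 - 13 = 144 - 26 ≡ 3; y = λ·(13 - 3) - 16 ≡ 12. → (3, 12)
3G: (3, 12) + (13, 16). λ = (16 - 12)/(13 - 3) ≡ 4/10 mod 23. 10⁻¹ ≡ 7 (mod 23), so λ ≡ 5.
  x = λ² - 3 - 13 = 25 - 16 ≡ 9; y = λ·(3 - 9) - 12 ≡ 4. → (9, 4)
4G: (9, 4) + (13, 16). λ = (16 - 4)/(13 - 9) ≡ 12/4 mod 23. 4⁻¹ ≡ 6 (mod 23), so λ ≡ 3.
  x = λ² - 9 - 13 = 9 - 22 ≡ 10; y = λ·(9 - 10) - 4 ≡ 16. → (10, 16)
5G: (10, 16) + (13, 16). λ = (16 - 16)/(13 - 10) ≡ 0/3 mod 23. 3⁻¹ ≡ 8 (mod 23), so λ ≡ 0.
  x = λ² - 10 - 13 = 0 - 23 ≡ 0; y = λ·(10 - 0) - 16 ≡ 7. → (0, 7)
6G: (0, 7) + (13, 16). λ = (16 - 7)/(13 - 0) ≡ 9/13 mod 23. 13⁻¹ ≡ 16 (mod 23) since 13·16 = 208 ≡ 1, so λ ≡ 6.
  x = λ² - 0 - 13 = 36 - 13 ≡ 0; y = λ·(0 - 0) - 7 ≡ 16. → (0, 16)
7G: (0, 16) + (13, 16). λ = (16 - 16)/(13 - 0) ≡ 0/13 mod 23. 13⁻¹ ≡ 16 (mod 23), so λ ≡ 0.
  x = λ² - 0 - 13 = 0 - 13 ≡ 10; y = λ·(0 - 10) - 16 ≡ 7. → (10, 7)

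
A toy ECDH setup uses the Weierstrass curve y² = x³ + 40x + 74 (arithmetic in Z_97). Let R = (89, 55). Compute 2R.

(63, 21)

tangent at (89, 55): λ = (3·89² + 40)/(2·55) ≡ 38/13. 13⁻¹ ≡ 15 (mod 97) since 13·15 = 195 ≡ 1, so λ ≡ 38·15 ≡ 85.
  x = λ² - 89 - 89 = 7225 - 178 ≡ 63; y = λ·(89 - 63) - 55 ≡ 21. → (63, 21)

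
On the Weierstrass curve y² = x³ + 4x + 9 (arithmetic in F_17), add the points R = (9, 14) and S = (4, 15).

(9, 14) + (4, 15). λ = (15 - 14)/(4 - 9) ≡ 1/12 mod 17. 12⁻¹ ≡ 10 (mod 17), so λ ≡ 10.
  x = λ² - 9 - 4 = 100 - 13 ≡ 2; y = λ·(9 - 2) - 14 ≡ 5. → (2, 5)

(2, 5)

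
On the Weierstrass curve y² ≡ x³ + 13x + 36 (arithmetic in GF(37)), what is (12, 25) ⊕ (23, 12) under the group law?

(30, 3)

(12, 25) + (23, 12). λ = (12 - 25)/(23 - 12) ≡ 24/11 mod 37. 11⁻¹ ≡ 27 (mod 37) since 11·27 = 297 ≡ 1, so λ ≡ 19.
  x = λ² - 12 - 23 = 361 - 35 ≡ 30; y = λ·(12 - 30) - 25 ≡ 3. → (30, 3)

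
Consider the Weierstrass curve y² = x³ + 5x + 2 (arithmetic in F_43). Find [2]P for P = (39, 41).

(25, 10)

tangent at (39, 41): λ = (3·39² + 5)/(2·41) ≡ 10/39. 39⁻¹ ≡ 32 (mod 43), so λ ≡ 10·32 ≡ 19.
  x = λ² - 39 - 39 = 361 - 78 ≡ 25; y = λ·(39 - 25) - 41 ≡ 10. → (25, 10)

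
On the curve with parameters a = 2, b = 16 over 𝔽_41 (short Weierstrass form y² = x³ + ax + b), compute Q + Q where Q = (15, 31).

(12, 13)

tangent at (15, 31): λ = (3·15² + 2)/(2·31) ≡ 21/21. 21⁻¹ ≡ 2 (mod 41), so λ ≡ 21·2 ≡ 1.
  x = λ² - 15 - 15 = 1 - 30 ≡ 12; y = λ·(15 - 12) - 31 ≡ 13. → (12, 13)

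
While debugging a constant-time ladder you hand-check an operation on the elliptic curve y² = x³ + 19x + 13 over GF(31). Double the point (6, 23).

(24, 23)

tangent at (6, 23): λ = (3·6² + 19)/(2·23) ≡ 3/15. 15⁻¹ ≡ 29 (mod 31), so λ ≡ 3·29 ≡ 25.
  x = λ² - 6 - 6 = 625 - 12 ≡ 24; y = λ·(6 - 24) - 23 ≡ 23. → (24, 23)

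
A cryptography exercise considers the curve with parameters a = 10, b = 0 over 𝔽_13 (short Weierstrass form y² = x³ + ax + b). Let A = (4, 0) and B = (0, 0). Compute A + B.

(4, 0) + (0, 0). λ = (0 - 0)/(0 - 4) ≡ 0/9 mod 13. 9⁻¹ ≡ 3 (mod 13) since 9·3 = 27 ≡ 1, so λ ≡ 0.
  x = λ² - 4 - 0 = 0 - 4 ≡ 9; y = λ·(4 - 9) - 0 ≡ 0. → (9, 0)

(9, 0)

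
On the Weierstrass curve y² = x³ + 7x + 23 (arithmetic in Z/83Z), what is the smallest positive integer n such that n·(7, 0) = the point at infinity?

2P: (7, 0) + (7, 0): same x and y₁ ≡ -y₂, so the sum is the point at infinity.
2P = the point at infinity, so the order is 2.

2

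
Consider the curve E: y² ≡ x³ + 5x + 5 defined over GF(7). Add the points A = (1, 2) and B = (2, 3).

(5, 1)

(1, 2) + (2, 3). λ = (3 - 2)/(2 - 1) ≡ 1/1 mod 7. 1⁻¹ ≡ 1 (mod 7), so λ ≡ 1.
  x = λ² - 1 - 2 = 1 - 3 ≡ 5; y = λ·(1 - 5) - 2 ≡ 1. → (5, 1)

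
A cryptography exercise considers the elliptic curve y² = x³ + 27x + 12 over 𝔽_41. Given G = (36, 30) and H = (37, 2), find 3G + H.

First 3G:
Repeated addition: build up to 3G.
2G: tangent at (36, 30): λ = (3·36² + 27)/(2·30) ≡ 20/19. 19⁻¹ ≡ 13 (mod 41), so λ ≡ 20·13 ≡ 14.
  x = λ² - 36 - 36 = 196 - 72 ≡ 1; y = λ·(36 - 1) - 30 ≡ 9. → (1, 9)
3G: (1, 9) + (36, 30). λ = (30 - 9)/(36 - 1) ≡ 21/35 mod 41. 35⁻¹ ≡ 34 (mod 41), so λ ≡ 17.
  x = λ² - 1 - 36 = 289 - 37 ≡ 6; y = λ·(1 - 6) - 9 ≡ 29. → (6, 29)
3G = (6, 29).
Finally 3G + H:
(6, 29) + (37, 2). λ = (2 - 29)/(37 - 6) ≡ 14/31 mod 41. 31⁻¹ ≡ 4 (mod 41), so λ ≡ 15.
  x = λ² - 6 - 37 = 225 - 43 ≡ 18; y = λ·(6 - 18) - 29 ≡ 37. → (18, 37)

(18, 37)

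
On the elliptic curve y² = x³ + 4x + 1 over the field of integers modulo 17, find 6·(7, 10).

Write Q = (7, 10).
Double-and-add on 6 = (110)₂. Start with Q = (7, 10) for the leading 1-bit.
double: tangent at (7, 10): λ = (3·7² + 4)/(2·10) ≡ 15/3. 3⁻¹ ≡ 6 (mod 17) since 3·6 = 18 ≡ 1, so λ ≡ 15·6 ≡ 5.
  x = λ² - 7 - 7 = 25 - 14 ≡ 11; y = λ·(7 - 11) - 10 ≡ 4. → (11, 4)
add Q: (11, 4) + (7, 10). λ = (10 - 4)/(7 - 11) ≡ 6/13 mod 17. 13⁻¹ ≡ 4 (mod 17), so λ ≡ 7.
  x = λ² - 11 - 7 = 49 - 18 ≡ 14; y = λ·(11 - 14) - 4 ≡ 9. → (14, 9)
double: tangent at (14, 9): λ = (3·14² + 4)/(2·9) ≡ 14/1. 1⁻¹ ≡ 1 (mod 17), so λ ≡ 14·1 ≡ 14.
  x = λ² - 14 - 14 = 196 - 28 ≡ 15; y = λ·(14 - 15) - 9 ≡ 11. → (15, 11)

(15, 11)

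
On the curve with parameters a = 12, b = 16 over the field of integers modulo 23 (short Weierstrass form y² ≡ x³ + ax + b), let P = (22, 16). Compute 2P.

tangent at (22, 16): λ = (3·22² + 12)/(2·16) ≡ 15/9. 9⁻¹ ≡ 18 (mod 23) since 9·18 = 162 ≡ 1, so λ ≡ 15·18 ≡ 17.
  x = λ² - 22 - 22 = 289 - 44 ≡ 15; y = λ·(22 - 15) - 16 ≡ 11. → (15, 11)

(15, 11)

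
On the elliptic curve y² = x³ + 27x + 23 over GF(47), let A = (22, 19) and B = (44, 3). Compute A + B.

(6, 42)

(22, 19) + (44, 3). λ = (3 - 19)/(44 - 22) ≡ 31/22 mod 47. 22⁻¹ ≡ 15 (mod 47), so λ ≡ 42.
  x = λ² - 22 - 44 = 1764 - 66 ≡ 6; y = λ·(22 - 6) - 19 ≡ 42. → (6, 42)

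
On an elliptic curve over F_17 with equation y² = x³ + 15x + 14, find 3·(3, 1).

Write P = (3, 1).
Repeated addition: build up to 3P.
2P: tangent at (3, 1): λ = (3·3² + 15)/(2·1) ≡ 8/2. 2⁻¹ ≡ 9 (mod 17) since 2·9 = 18 ≡ 1, so λ ≡ 8·9 ≡ 4.
  x = λ² - 3 - 3 = 16 - 6 ≡ 10; y = λ·(3 - 10) - 1 ≡ 5. → (10, 5)
3P: (10, 5) + (3, 1). λ = (1 - 5)/(3 - 10) ≡ 13/10 mod 17. 10⁻¹ ≡ 12 (mod 17), so λ ≡ 3.
  x = λ² - 10 - 3 = 9 - 13 ≡ 13; y = λ·(10 - 13) - 5 ≡ 3. → (13, 3)

(13, 3)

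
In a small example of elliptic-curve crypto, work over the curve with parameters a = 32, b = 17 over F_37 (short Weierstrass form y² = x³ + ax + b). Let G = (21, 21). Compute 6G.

O

Repeated addition: build up to 6G.
2G: tangent at (21, 21): λ = (3·21² + 32)/(2·21) ≡ 23/5. 5⁻¹ ≡ 15 (mod 37) since 5·15 = 75 ≡ 1, so λ ≡ 23·15 ≡ 12.
  x = λ² - 21 - 21 = 144 - 42 ≡ 28; y = λ·(21 - 28) - 21 ≡ 6. → (28, 6)
3G: (28, 6) + (21, 21). λ = (21 - 6)/(21 - 28) ≡ 15/30 mod 37. 30⁻¹ ≡ 21 (mod 37), so λ ≡ 19.
  x = λ² - 28 - 21 = 361 - 49 ≡ 16; y = λ·(28 - 16) - 6 ≡ 0. → (16, 0)
4G: (16, 0) + (21, 21). λ = (21 - 0)/(21 - 16) ≡ 21/5 mod 37. 5⁻¹ ≡ 15 (mod 37), so λ ≡ 19.
  x = λ² - 16 - 21 = 361 - 37 ≡ 28; y = λ·(16 - 28) - 0 ≡ 31. → (28, 31)
5G: (28, 31) + (21, 21). λ = (21 - 31)/(21 - 28) ≡ 27/30 mod 37. 30⁻¹ ≡ 21 (mod 37), so λ ≡ 12.
  x = λ² - 28 - 21 = 144 - 49 ≡ 21; y = λ·(28 - 21) - 31 ≡ 16. → (21, 16)
6G: (21, 16) + (21, 21): same x and y₁ ≡ -y₂, so the sum is the point at infinity.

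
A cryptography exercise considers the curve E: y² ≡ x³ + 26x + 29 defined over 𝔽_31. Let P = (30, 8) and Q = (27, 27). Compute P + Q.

(30, 8) + (27, 27). λ = (27 - 8)/(27 - 30) ≡ 19/28 mod 31. 28⁻¹ ≡ 10 (mod 31), so λ ≡ 4.
  x = λ² - 30 - 27 = 16 - 57 ≡ 21; y = λ·(30 - 21) - 8 ≡ 28. → (21, 28)

(21, 28)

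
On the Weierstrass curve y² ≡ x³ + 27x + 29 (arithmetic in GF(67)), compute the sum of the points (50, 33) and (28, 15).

(50, 33) + (28, 15). λ = (15 - 33)/(28 - 50) ≡ 49/45 mod 67. 45⁻¹ ≡ 3 (mod 67), so λ ≡ 13.
  x = λ² - 50 - 28 = 169 - 78 ≡ 24; y = λ·(50 - 24) - 33 ≡ 37. → (24, 37)

(24, 37)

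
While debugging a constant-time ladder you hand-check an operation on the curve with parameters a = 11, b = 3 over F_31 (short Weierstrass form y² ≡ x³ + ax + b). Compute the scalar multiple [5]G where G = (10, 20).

Repeated addition: build up to 5G.
2G: tangent at (10, 20): λ = (3·10² + 11)/(2·20) ≡ 1/9. 9⁻¹ ≡ 7 (mod 31), so λ ≡ 1·7 ≡ 7.
  x = λ² - 10 - 10 = 49 - 20 ≡ 29; y = λ·(10 - 29) - 20 ≡ 2. → (29, 2)
3G: (29, 2) + (10, 20). λ = (20 - 2)/(10 - 29) ≡ 18/12 mod 31. 12⁻¹ ≡ 13 (mod 31), so λ ≡ 17.
  x = λ² - 29 - 10 = 289 - 39 ≡ 2; y = λ·(29 - 2) - 2 ≡ 23. → (2, 23)
4G: (2, 23) + (10, 20). λ = (20 - 23)/(10 - 2) ≡ 28/8 mod 31. 8⁻¹ ≡ 4 (mod 31), so λ ≡ 19.
  x = λ² - 2 - 10 = 361 - 12 ≡ 8; y = λ·(2 - 8) - 23 ≡ 18. → (8, 18)
5G: (8, 18) + (10, 20). λ = (20 - 18)/(10 - 8) ≡ 2/2 mod 31. 2⁻¹ ≡ 16 (mod 31), so λ ≡ 1.
  x = λ² - 8 - 10 = 1 - 18 ≡ 14; y = λ·(8 - 14) - 18 ≡ 7. → (14, 7)

(14, 7)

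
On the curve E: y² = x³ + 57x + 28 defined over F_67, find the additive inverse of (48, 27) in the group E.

-(48, 27) = (48, -27 mod 67) = (48, 40).

(48, 40)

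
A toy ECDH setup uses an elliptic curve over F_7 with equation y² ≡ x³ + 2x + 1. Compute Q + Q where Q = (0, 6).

tangent at (0, 6): λ = (3·0² + 2)/(2·6) ≡ 2/5. 5⁻¹ ≡ 3 (mod 7) since 5·3 = 15 ≡ 1, so λ ≡ 2·3 ≡ 6.
  x = λ² - 0 - 0 = 36 - 0 ≡ 1; y = λ·(0 - 1) - 6 ≡ 2. → (1, 2)

(1, 2)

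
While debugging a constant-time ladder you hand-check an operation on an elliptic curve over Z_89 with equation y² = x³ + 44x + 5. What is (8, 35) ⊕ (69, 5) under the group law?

(8, 35) + (69, 5). λ = (5 - 35)/(69 - 8) ≡ 59/61 mod 89. 61⁻¹ ≡ 54 (mod 89) since 61·54 = 3294 ≡ 1, so λ ≡ 71.
  x = λ² - 8 - 69 = 5041 - 77 ≡ 69; y = λ·(8 - 69) - 35 ≡ 84. → (69, 84)

(69, 84)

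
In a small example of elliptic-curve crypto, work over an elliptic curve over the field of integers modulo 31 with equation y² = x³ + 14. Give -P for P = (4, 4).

-(4, 4) = (4, -4 mod 31) = (4, 27).

(4, 27)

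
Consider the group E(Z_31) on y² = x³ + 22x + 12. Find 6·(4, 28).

Write Q = (4, 28).
Repeated addition: build up to 6Q.
2Q: tangent at (4, 28): λ = (3·4² + 22)/(2·28) ≡ 8/25. 25⁻¹ ≡ 5 (mod 31) since 25·5 = 125 ≡ 1, so λ ≡ 8·5 ≡ 9.
  x = λ² - 4 - 4 = 81 - 8 ≡ 11; y = λ·(4 - 11) - 28 ≡ 2. → (11, 2)
3Q: (11, 2) + (4, 28). λ = (28 - 2)/(4 - 11) ≡ 26/24 mod 31. 24⁻¹ ≡ 22 (mod 31), so λ ≡ 14.
  x = λ² - 11 - 4 = 196 - 15 ≡ 26; y = λ·(11 - 26) - 2 ≡ 5. → (26, 5)
4Q: (26, 5) + (4, 28). λ = (28 - 5)/(4 - 26) ≡ 23/9 mod 31. 9⁻¹ ≡ 7 (mod 31) since 9·7 = 63 ≡ 1, so λ ≡ 6.
  x = λ² - 26 - 4 = 36 - 30 ≡ 6; y = λ·(26 - 6) - 5 ≡ 22. → (6, 22)
5Q: (6, 22) + (4, 28). λ = (28 - 22)/(4 - 6) ≡ 6/29 mod 31. 29⁻¹ ≡ 15 (mod 31), so λ ≡ 28.
  x = λ² - 6 - 4 = 784 - 10 ≡ 30; y = λ·(6 - 30) - 22 ≡ 19. → (30, 19)
6Q: (30, 19) + (4, 28). λ = (28 - 19)/(4 - 30) ≡ 9/5 mod 31. 5⁻¹ ≡ 25 (mod 31), so λ ≡ 8.
  x = λ² - 30 - 4 = 64 - 34 ≡ 30; y = λ·(30 - 30) - 19 ≡ 12. → (30, 12)

(30, 12)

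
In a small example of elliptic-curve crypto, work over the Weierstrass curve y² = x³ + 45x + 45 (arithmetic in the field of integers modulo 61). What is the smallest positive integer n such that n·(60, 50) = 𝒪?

2P: tangent at (60, 50): λ = (3·60² + 45)/(2·50) ≡ 48/39. 39⁻¹ ≡ 36 (mod 61), so λ ≡ 48·36 ≡ 20.
  x = λ² - 60 - 60 = 400 - 120 ≡ 36; y = λ·(60 - 36) - 50 ≡ 3. → (36, 3)
3P: (36, 3) + (60, 50). λ = (50 - 3)/(60 - 36) ≡ 47/24 mod 61. 24⁻¹ ≡ 28 (mod 61) since 24·28 = 672 ≡ 1, so λ ≡ 35.
  x = λ² - 36 - 60 = 1225 - 96 ≡ 31; y = λ·(36 - 31) - 3 ≡ 50. → (31, 50)
4P: (31, 50) + (60, 50). λ = (50 - 50)/(60 - 31) ≡ 0/29 mod 61. 29⁻¹ ≡ 40 (mod 61), so λ ≡ 0.
  x = λ² - 31 - 60 = 0 - 91 ≡ 31; y = λ·(31 - 31) - 50 ≡ 11. → (31, 11)
5P: (31, 11) + (60, 50). λ = (50 - 11)/(60 - 31) ≡ 39/29 mod 61. 29⁻¹ ≡ 40 (mod 61) since 29·40 = 1160 ≡ 1, so λ ≡ 35.
  x = λ² - 31 - 60 = 1225 - 91 ≡ 36; y = λ·(31 - 36) - 11 ≡ 58. → (36, 58)
6P: (36, 58) + (60, 50). λ = (50 - 58)/(60 - 36) ≡ 53/24 mod 61. 24⁻¹ ≡ 28 (mod 61), so λ ≡ 20.
  x = λ² - 36 - 60 = 400 - 96 ≡ 60; y = λ·(36 - 60) - 58 ≡ 11. → (60, 11)
7P: (60, 11) + (60, 50): same x and y₁ ≡ -y₂, so the sum is 𝒪.
7P = 𝒪, so the order is 7.

7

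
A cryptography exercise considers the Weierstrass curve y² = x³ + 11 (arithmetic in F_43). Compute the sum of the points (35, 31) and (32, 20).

(35, 31) + (32, 20). λ = (20 - 31)/(32 - 35) ≡ 32/40 mod 43. 40⁻¹ ≡ 14 (mod 43) since 40·14 = 560 ≡ 1, so λ ≡ 18.
  x = λ² - 35 - 32 = 324 - 67 ≡ 42; y = λ·(35 - 42) - 31 ≡ 15. → (42, 15)

(42, 15)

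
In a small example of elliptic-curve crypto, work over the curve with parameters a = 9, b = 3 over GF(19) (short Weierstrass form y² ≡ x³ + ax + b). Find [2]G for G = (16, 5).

tangent at (16, 5): λ = (3·16² + 9)/(2·5) ≡ 17/10. 10⁻¹ ≡ 2 (mod 19), so λ ≡ 17·2 ≡ 15.
  x = λ² - 16 - 16 = 225 - 32 ≡ 3; y = λ·(16 - 3) - 5 ≡ 0. → (3, 0)

(3, 0)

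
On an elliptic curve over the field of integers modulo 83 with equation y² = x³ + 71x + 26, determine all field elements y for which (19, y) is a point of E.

10, 73

x³ + 71x + 26 = 8234 ≡ 17 (mod 83).
Square roots of 17 mod 83: 10 and 73 (since 10² = 100 ≡ 17).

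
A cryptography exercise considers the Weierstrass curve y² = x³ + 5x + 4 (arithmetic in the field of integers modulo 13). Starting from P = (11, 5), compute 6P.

Double-and-add on 6 = (110)₂. Start with P = (11, 5) for the leading 1-bit.
double: tangent at (11, 5): λ = (3·11² + 5)/(2·5) ≡ 4/10. 10⁻¹ ≡ 4 (mod 13), so λ ≡ 4·4 ≡ 3.
  x = λ² - 11 - 11 = 9 - 22 ≡ 0; y = λ·(11 - 0) - 5 ≡ 2. → (0, 2)
add P: (0, 2) + (11, 5). λ = (5 - 2)/(11 - 0) ≡ 3/11 mod 13. 11⁻¹ ≡ 6 (mod 13) since 11·6 = 66 ≡ 1, so λ ≡ 5.
  x = λ² - 0 - 11 = 25 - 11 ≡ 1; y = λ·(0 - 1) - 2 ≡ 6. → (1, 6)
double: tangent at (1, 6): λ = (3·1² + 5)/(2·6) ≡ 8/12. 12⁻¹ ≡ 12 (mod 13) since 12·12 = 144 ≡ 1, so λ ≡ 8·12 ≡ 5.
  x = λ² - 1 - 1 = 25 - 2 ≡ 10; y = λ·(1 - 10) - 6 ≡ 1. → (10, 1)

(10, 1)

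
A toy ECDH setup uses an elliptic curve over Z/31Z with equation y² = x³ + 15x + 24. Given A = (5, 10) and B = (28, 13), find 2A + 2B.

(30, 16)

First 2A:
Repeated addition: build up to 2A.
2A: tangent at (5, 10): λ = (3·5² + 15)/(2·10) ≡ 28/20. 20⁻¹ ≡ 14 (mod 31), so λ ≡ 28·14 ≡ 20.
  x = λ² - 5 - 5 = 400 - 10 ≡ 18; y = λ·(5 - 18) - 10 ≡ 9. → (18, 9)
2A = (18, 9).
Next 2B:
Repeated addition: build up to 2B.
2B: tangent at (28, 13): λ = (3·28² + 15)/(2·13) ≡ 11/26. 26⁻¹ ≡ 6 (mod 31) since 26·6 = 156 ≡ 1, so λ ≡ 11·6 ≡ 4.
  x = λ² - 28 - 28 = 16 - 56 ≡ 22; y = λ·(28 - 22) - 13 ≡ 11. → (22, 11)
2B = (22, 11).
Finally 2A + 2B:
(18, 9) + (22, 11). λ = (11 - 9)/(22 - 18) ≡ 2/4 mod 31. 4⁻¹ ≡ 8 (mod 31) since 4·8 = 32 ≡ 1, so λ ≡ 16.
  x = λ² - 18 - 22 = 256 - 40 ≡ 30; y = λ·(18 - 30) - 9 ≡ 16. → (30, 16)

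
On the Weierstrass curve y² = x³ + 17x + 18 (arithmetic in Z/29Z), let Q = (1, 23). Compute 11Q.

Double-and-add on 11 = (1011)₂. Start with Q = (1, 23) for the leading 1-bit.
double: tangent at (1, 23): λ = (3·1² + 17)/(2·23) ≡ 20/17. 17⁻¹ ≡ 12 (mod 29), so λ ≡ 20·12 ≡ 8.
  x = λ² - 1 - 1 = 64 - 2 ≡ 4; y = λ·(1 - 4) - 23 ≡ 11. → (4, 11)
double: tangent at (4, 11): λ = (3·4² + 17)/(2·11) ≡ 7/22. 22⁻¹ ≡ 4 (mod 29) since 22·4 = 88 ≡ 1, so λ ≡ 7·4 ≡ 28.
  x = λ² - 4 - 4 = 784 - 8 ≡ 22; y = λ·(4 - 22) - 11 ≡ 7. → (22, 7)
add Q: (22, 7) + (1, 23). λ = (23 - 7)/(1 - 22) ≡ 16/8 mod 29. 8⁻¹ ≡ 11 (mod 29), so λ ≡ 2.
  x = λ² - 22 - 1 = 4 - 23 ≡ 10; y = λ·(22 - 10) - 7 ≡ 17. → (10, 17)
double: tangent at (10, 17): λ = (3·10² + 17)/(2·17) ≡ 27/5. 5⁻¹ ≡ 6 (mod 29), so λ ≡ 27·6 ≡ 17.
  x = λ² - 10 - 10 = 289 - 20 ≡ 8; y = λ·(10 - 8) - 17 ≡ 17. → (8, 17)
add Q: (8, 17) + (1, 23). λ = (23 - 17)/(1 - 8) ≡ 6/22 mod 29. 22⁻¹ ≡ 4 (mod 29) since 22·4 = 88 ≡ 1, so λ ≡ 24.
  x = λ² - 8 - 1 = 576 - 9 ≡ 16; y = λ·(8 - 16) - 17 ≡ 23. → (16, 23)

(16, 23)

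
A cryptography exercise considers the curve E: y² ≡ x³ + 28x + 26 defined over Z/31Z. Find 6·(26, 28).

Write G = (26, 28).
Repeated addition: build up to 6G.
2G: tangent at (26, 28): λ = (3·26² + 28)/(2·28) ≡ 10/25. 25⁻¹ ≡ 5 (mod 31), so λ ≡ 10·5 ≡ 19.
  x = λ² - 26 - 26 = 361 - 52 ≡ 30; y = λ·(26 - 30) - 28 ≡ 20. → (30, 20)
3G: (30, 20) + (26, 28). λ = (28 - 20)/(26 - 30) ≡ 8/27 mod 31. 27⁻¹ ≡ 23 (mod 31), so λ ≡ 29.
  x = λ² - 30 - 26 = 841 - 56 ≡ 10; y = λ·(30 - 10) - 20 ≡ 2. → (10, 2)
4G: (10, 2) + (26, 28). λ = (28 - 2)/(26 - 10) ≡ 26/16 mod 31. 16⁻¹ ≡ 2 (mod 31) since 16·2 = 32 ≡ 1, so λ ≡ 21.
  x = λ² - 10 - 26 = 441 - 36 ≡ 2; y = λ·(10 - 2) - 2 ≡ 11. → (2, 11)
5G: (2, 11) + (26, 28). λ = (28 - 11)/(26 - 2) ≡ 17/24 mod 31. 24⁻¹ ≡ 22 (mod 31) since 24·22 = 528 ≡ 1, so λ ≡ 2.
  x = λ² - 2 - 26 = 4 - 28 ≡ 7; y = λ·(2 - 7) - 11 ≡ 10. → (7, 10)
6G: (7, 10) + (26, 28). λ = (28 - 10)/(26 - 7) ≡ 18/19 mod 31. 19⁻¹ ≡ 18 (mod 31), so λ ≡ 14.
  x = λ² - 7 - 26 = 196 - 33 ≡ 8; y = λ·(7 - 8) - 10 ≡ 7. → (8, 7)

(8, 7)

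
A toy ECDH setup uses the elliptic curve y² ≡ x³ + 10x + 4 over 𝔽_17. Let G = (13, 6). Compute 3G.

(7, 3)

Repeated addition: build up to 3G.
2G: tangent at (13, 6): λ = (3·13² + 10)/(2·6) ≡ 7/12. 12⁻¹ ≡ 10 (mod 17), so λ ≡ 7·10 ≡ 2.
  x = λ² - 13 - 13 = 4 - 26 ≡ 12; y = λ·(13 - 12) - 6 ≡ 13. → (12, 13)
3G: (12, 13) + (13, 6). λ = (6 - 13)/(13 - 12) ≡ 10/1 mod 17. 1⁻¹ ≡ 1 (mod 17), so λ ≡ 10.
  x = λ² - 12 - 13 = 100 - 25 ≡ 7; y = λ·(12 - 7) - 13 ≡ 3. → (7, 3)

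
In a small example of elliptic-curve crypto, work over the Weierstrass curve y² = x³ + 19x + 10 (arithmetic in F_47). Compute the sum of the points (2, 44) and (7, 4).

(2, 44) + (7, 4). λ = (4 - 44)/(7 - 2) ≡ 7/5 mod 47. 5⁻¹ ≡ 19 (mod 47), so λ ≡ 39.
  x = λ² - 2 - 7 = 1521 - 9 ≡ 8; y = λ·(2 - 8) - 44 ≡ 4. → (8, 4)

(8, 4)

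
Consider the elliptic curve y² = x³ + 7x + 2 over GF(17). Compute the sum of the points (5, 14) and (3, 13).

(5, 3)

(5, 14) + (3, 13). λ = (13 - 14)/(3 - 5) ≡ 16/15 mod 17. 15⁻¹ ≡ 8 (mod 17), so λ ≡ 9.
  x = λ² - 5 - 3 = 81 - 8 ≡ 5; y = λ·(5 - 5) - 14 ≡ 3. → (5, 3)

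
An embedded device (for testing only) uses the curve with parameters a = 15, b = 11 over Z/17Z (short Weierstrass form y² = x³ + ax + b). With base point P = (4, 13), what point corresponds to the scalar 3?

(4, 4)

Repeated addition: build up to 3P.
2P: tangent at (4, 13): λ = (3·4² + 15)/(2·13) ≡ 12/9. 9⁻¹ ≡ 2 (mod 17) since 9·2 = 18 ≡ 1, so λ ≡ 12·2 ≡ 7.
  x = λ² - 4 - 4 = 49 - 8 ≡ 7; y = λ·(4 - 7) - 13 ≡ 0. → (7, 0)
3P: (7, 0) + (4, 13). λ = (13 - 0)/(4 - 7) ≡ 13/14 mod 17. 14⁻¹ ≡ 11 (mod 17) since 14·11 = 154 ≡ 1, so λ ≡ 7.
  x = λ² - 7 - 4 = 49 - 11 ≡ 4; y = λ·(7 - 4) - 0 ≡ 4. → (4, 4)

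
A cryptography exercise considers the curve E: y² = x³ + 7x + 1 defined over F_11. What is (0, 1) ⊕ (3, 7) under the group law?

(1, 8)

(0, 1) + (3, 7). λ = (7 - 1)/(3 - 0) ≡ 6/3 mod 11. 3⁻¹ ≡ 4 (mod 11), so λ ≡ 2.
  x = λ² - 0 - 3 = 4 - 3 ≡ 1; y = λ·(0 - 1) - 1 ≡ 8. → (1, 8)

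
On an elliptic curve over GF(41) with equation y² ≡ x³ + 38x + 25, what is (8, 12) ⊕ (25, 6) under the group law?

(26, 4)

(8, 12) + (25, 6). λ = (6 - 12)/(25 - 8) ≡ 35/17 mod 41. 17⁻¹ ≡ 29 (mod 41) since 17·29 = 493 ≡ 1, so λ ≡ 31.
  x = λ² - 8 - 25 = 961 - 33 ≡ 26; y = λ·(8 - 26) - 12 ≡ 4. → (26, 4)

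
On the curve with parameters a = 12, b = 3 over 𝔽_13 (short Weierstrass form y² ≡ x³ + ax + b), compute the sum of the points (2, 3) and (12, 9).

(3, 12)

(2, 3) + (12, 9). λ = (9 - 3)/(12 - 2) ≡ 6/10 mod 13. 10⁻¹ ≡ 4 (mod 13) since 10·4 = 40 ≡ 1, so λ ≡ 11.
  x = λ² - 2 - 12 = 121 - 14 ≡ 3; y = λ·(2 - 3) - 3 ≡ 12. → (3, 12)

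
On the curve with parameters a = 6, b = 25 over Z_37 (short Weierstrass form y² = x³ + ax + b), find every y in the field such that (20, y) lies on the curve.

x³ + 6x + 25 = 8145 ≡ 5 (mod 37).
5 is a non-residue mod 37; no y exists.

none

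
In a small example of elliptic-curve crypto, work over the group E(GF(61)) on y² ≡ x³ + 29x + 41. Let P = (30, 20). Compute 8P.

Double-and-add on 8 = (1000)₂. Start with P = (30, 20) for the leading 1-bit.
double: tangent at (30, 20): λ = (3·30² + 29)/(2·20) ≡ 45/40. 40⁻¹ ≡ 29 (mod 61) since 40·29 = 1160 ≡ 1, so λ ≡ 45·29 ≡ 24.
  x = λ² - 30 - 30 = 576 - 60 ≡ 28; y = λ·(30 - 28) - 20 ≡ 28. → (28, 28)
double: tangent at (28, 28): λ = (3·28² + 29)/(2·28) ≡ 2/56. 56⁻¹ ≡ 12 (mod 61), so λ ≡ 2·12 ≡ 24.
  x = λ² - 28 - 28 = 576 - 56 ≡ 32; y = λ·(28 - 32) - 28 ≡ 59. → (32, 59)
double: tangent at (32, 59): λ = (3·32² + 29)/(2·59) ≡ 51/57. 57⁻¹ ≡ 15 (mod 61) since 57·15 = 855 ≡ 1, so λ ≡ 51·15 ≡ 33.
  x = λ² - 32 - 32 = 1089 - 64 ≡ 49; y = λ·(32 - 49) - 59 ≡ 51. → (49, 51)

(49, 51)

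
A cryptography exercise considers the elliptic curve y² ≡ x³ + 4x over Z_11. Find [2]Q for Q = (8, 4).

tangent at (8, 4): λ = (3·8² + 4)/(2·4) ≡ 9/8. 8⁻¹ ≡ 7 (mod 11), so λ ≡ 9·7 ≡ 8.
  x = λ² - 8 - 8 = 64 - 16 ≡ 4; y = λ·(8 - 4) - 4 ≡ 6. → (4, 6)

(4, 6)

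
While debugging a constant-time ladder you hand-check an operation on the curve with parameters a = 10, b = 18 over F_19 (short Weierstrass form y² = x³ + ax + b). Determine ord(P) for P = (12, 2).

2P: tangent at (12, 2): λ = (3·12² + 10)/(2·2) ≡ 5/4. 4⁻¹ ≡ 5 (mod 19), so λ ≡ 5·5 ≡ 6.
  x = λ² - 12 - 12 = 36 - 24 ≡ 12; y = λ·(12 - 12) - 2 ≡ 17. → (12, 17)
3P: (12, 17) + (12, 2): same x and y₁ ≡ -y₂, so the sum is O.
3P = O, so the order is 3.

3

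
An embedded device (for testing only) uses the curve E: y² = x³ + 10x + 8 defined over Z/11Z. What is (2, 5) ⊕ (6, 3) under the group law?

(2, 5) + (6, 3). λ = (3 - 5)/(6 - 2) ≡ 9/4 mod 11. 4⁻¹ ≡ 3 (mod 11), so λ ≡ 5.
  x = λ² - 2 - 6 = 25 - 8 ≡ 6; y = λ·(2 - 6) - 5 ≡ 8. → (6, 8)

(6, 8)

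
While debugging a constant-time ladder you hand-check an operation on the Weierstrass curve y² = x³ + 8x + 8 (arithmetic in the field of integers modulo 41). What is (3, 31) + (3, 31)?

tangent at (3, 31): λ = (3·3² + 8)/(2·31) ≡ 35/21. 21⁻¹ ≡ 2 (mod 41), so λ ≡ 35·2 ≡ 29.
  x = λ² - 3 - 3 = 841 - 6 ≡ 15; y = λ·(3 - 15) - 31 ≡ 31. → (15, 31)

(15, 31)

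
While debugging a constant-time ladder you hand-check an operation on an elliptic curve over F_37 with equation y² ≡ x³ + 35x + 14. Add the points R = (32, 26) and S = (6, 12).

(26, 0)

(32, 26) + (6, 12). λ = (12 - 26)/(6 - 32) ≡ 23/11 mod 37. 11⁻¹ ≡ 27 (mod 37), so λ ≡ 29.
  x = λ² - 32 - 6 = 841 - 38 ≡ 26; y = λ·(32 - 26) - 26 ≡ 0. → (26, 0)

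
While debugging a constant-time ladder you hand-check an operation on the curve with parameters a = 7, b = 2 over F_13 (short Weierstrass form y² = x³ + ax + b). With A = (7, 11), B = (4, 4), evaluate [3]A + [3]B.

(6, 0)

First 3A:
Repeated addition: build up to 3A.
2A: tangent at (7, 11): λ = (3·7² + 7)/(2·11) ≡ 11/9. 9⁻¹ ≡ 3 (mod 13), so λ ≡ 11·3 ≡ 7.
  x = λ² - 7 - 7 = 49 - 14 ≡ 9; y = λ·(7 - 9) - 11 ≡ 1. → (9, 1)
3A: (9, 1) + (7, 11). λ = (11 - 1)/(7 - 9) ≡ 10/11 mod 13. 11⁻¹ ≡ 6 (mod 13) since 11·6 = 66 ≡ 1, so λ ≡ 8.
  x = λ² - 9 - 7 = 64 - 16 ≡ 9; y = λ·(9 - 9) - 1 ≡ 12. → (9, 12)
3A = (9, 12).
Next 3B:
Repeated addition: build up to 3B.
2B: tangent at (4, 4): λ = (3·4² + 7)/(2·4) ≡ 3/8. 8⁻¹ ≡ 5 (mod 13), so λ ≡ 3·5 ≡ 2.
  x = λ² - 4 - 4 = 4 - 8 ≡ 9; y = λ·(4 - 9) - 4 ≡ 12. → (9, 12)
3B: (9, 12) + (4, 4). λ = (4 - 12)/(4 - 9) ≡ 5/8 mod 13. 8⁻¹ ≡ 5 (mod 13) since 8·5 = 40 ≡ 1, so λ ≡ 12.
  x = λ² - 9 - 4 = 144 - 13 ≡ 1; y = λ·(9 - 1) - 12 ≡ 6. → (1, 6)
3B = (1, 6).
Finally 3A + 3B:
(9, 12) + (1, 6). λ = (6 - 12)/(1 - 9) ≡ 7/5 mod 13. 5⁻¹ ≡ 8 (mod 13) since 5·8 = 40 ≡ 1, so λ ≡ 4.
  x = λ² - 9 - 1 = 16 - 10 ≡ 6; y = λ·(9 - 6) - 12 ≡ 0. → (6, 0)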